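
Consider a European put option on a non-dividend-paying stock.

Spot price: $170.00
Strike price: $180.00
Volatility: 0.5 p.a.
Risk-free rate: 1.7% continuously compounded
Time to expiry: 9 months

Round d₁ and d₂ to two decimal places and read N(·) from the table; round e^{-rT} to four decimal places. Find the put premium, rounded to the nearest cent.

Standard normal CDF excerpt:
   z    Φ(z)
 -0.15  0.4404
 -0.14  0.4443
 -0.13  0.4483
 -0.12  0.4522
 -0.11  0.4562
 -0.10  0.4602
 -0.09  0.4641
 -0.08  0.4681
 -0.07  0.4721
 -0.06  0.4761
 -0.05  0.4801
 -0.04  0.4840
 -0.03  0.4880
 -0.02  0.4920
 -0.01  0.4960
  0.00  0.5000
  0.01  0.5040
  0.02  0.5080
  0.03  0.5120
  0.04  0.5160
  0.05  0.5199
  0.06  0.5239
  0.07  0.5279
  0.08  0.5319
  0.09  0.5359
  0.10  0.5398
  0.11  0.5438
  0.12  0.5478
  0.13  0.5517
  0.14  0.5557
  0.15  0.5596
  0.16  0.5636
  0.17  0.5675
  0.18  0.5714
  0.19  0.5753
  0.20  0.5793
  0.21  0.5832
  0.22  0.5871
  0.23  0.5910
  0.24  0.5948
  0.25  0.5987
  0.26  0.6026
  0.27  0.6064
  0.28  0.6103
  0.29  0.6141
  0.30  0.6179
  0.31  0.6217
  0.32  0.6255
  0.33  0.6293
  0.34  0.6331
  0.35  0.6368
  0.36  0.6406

$33.61

σ√T = 0.5·√0.75 = 0.4330
d₁ = [ln(170/180) + (0.017 + 0.5²/2)·0.75] / 0.4330 = [-0.0572 + 0.1065] / 0.4330 = 0.1139 ≈ 0.11
d₂ = d₁ − σ√T = 0.1139 − 0.4330 = -0.3191 ≈ -0.32
exp(−rT) = exp(−0.017·0.75) = 0.9873
P = 180·0.9873·N(0.32) − 170·N(-0.11) = 180·0.9873·0.6255 − 170·0.4562 = 111.1601 − 77.5540 = 33.6061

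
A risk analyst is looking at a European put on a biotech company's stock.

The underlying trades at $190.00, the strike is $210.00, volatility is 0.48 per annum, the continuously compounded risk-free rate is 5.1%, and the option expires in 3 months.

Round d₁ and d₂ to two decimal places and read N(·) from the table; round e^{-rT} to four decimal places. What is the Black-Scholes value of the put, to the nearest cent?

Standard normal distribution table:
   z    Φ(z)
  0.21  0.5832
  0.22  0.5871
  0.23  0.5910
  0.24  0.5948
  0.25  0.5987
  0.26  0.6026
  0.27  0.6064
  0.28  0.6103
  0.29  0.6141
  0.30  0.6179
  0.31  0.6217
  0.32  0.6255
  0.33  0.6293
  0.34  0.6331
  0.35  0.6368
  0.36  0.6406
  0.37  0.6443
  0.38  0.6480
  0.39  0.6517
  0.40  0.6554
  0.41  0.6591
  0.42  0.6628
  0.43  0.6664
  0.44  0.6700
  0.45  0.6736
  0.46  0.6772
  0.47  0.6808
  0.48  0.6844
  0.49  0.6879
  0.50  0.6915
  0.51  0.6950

$28.89

T = 0.25;  σ√T = 0.2400
d₁ = [ln(190/210) + (0.051 + 0.48²/2)·0.25] / 0.2400 = [-0.1001 + 0.0415] / 0.2400 = -0.2439 ⇒ -0.24
d₂ = d₁ − σ√T = -0.2439 − 0.2400 = -0.4839 ⇒ -0.48
e^(−rT) = e^(−0.051·0.25) = 0.9873
P = 210·0.9873·N(0.48) − 190·N(0.24) = 210·0.9873·0.6844 − 190·0.5948 = 141.8987 − 113.0120 = 28.8867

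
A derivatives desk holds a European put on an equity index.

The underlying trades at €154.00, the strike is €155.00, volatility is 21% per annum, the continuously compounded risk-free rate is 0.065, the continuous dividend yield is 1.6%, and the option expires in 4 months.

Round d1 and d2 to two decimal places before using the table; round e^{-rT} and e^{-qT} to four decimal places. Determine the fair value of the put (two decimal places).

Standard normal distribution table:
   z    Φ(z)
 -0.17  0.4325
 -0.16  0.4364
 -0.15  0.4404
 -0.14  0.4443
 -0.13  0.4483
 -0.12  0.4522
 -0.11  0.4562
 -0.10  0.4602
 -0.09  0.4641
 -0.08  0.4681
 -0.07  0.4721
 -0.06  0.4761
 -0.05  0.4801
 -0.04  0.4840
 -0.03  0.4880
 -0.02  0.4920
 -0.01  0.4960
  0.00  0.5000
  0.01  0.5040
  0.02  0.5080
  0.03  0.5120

T = 0.3333;  σ√T = 0.1212
ln(S/K) + (r − q + σ²/2)T = ln(154/155) + (0.065 − 0.016 + 0.21²/2)·0.3333 = -0.0065 + 0.0237 = 0.0172
d₁ = 0.0172 / 0.1212 = 0.1420 ⇒ 0.14
d₂ = d₁ − σ√T = 0.1420 − 0.1212 = 0.0207 ⇒ 0.02
exp(−qT) = exp(−0.016·0.3333) = 0.9947;  exp(−rT) = exp(−0.065·0.3333) = 0.9786
P = 155·0.9786·N(-0.02) − 154·0.9947·N(-0.14) = 155·0.9786·0.4920 − 154·0.9947·0.4443 = 74.6280 − 68.0596 = 6.5685

€6.57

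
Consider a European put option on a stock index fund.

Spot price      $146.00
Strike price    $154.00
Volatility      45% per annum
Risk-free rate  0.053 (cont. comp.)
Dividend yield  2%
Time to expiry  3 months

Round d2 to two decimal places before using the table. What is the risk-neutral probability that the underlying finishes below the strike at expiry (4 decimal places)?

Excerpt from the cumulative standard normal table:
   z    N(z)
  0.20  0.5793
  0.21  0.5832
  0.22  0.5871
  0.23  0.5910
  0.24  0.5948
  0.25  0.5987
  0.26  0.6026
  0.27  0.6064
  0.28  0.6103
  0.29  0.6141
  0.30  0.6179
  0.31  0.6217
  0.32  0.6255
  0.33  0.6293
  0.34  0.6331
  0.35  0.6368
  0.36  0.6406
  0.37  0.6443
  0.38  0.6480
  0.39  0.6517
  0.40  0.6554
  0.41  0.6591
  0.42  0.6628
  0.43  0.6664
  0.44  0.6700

0.6217

σ√T = 0.45·√0.25 = 0.2250
d₁ = [ln(146/154) + (0.053 − 0.02 + 0.45²/2)·0.25] / 0.2250 = [-0.0533 + 0.0336] / 0.2250 = -0.0879 → -0.09
d₂ = d₁ − σ√T = -0.0879 − 0.2250 = -0.3129 → -0.31
Pr(exercise) under Q = N(−d₂) = N(0.31) = 0.6217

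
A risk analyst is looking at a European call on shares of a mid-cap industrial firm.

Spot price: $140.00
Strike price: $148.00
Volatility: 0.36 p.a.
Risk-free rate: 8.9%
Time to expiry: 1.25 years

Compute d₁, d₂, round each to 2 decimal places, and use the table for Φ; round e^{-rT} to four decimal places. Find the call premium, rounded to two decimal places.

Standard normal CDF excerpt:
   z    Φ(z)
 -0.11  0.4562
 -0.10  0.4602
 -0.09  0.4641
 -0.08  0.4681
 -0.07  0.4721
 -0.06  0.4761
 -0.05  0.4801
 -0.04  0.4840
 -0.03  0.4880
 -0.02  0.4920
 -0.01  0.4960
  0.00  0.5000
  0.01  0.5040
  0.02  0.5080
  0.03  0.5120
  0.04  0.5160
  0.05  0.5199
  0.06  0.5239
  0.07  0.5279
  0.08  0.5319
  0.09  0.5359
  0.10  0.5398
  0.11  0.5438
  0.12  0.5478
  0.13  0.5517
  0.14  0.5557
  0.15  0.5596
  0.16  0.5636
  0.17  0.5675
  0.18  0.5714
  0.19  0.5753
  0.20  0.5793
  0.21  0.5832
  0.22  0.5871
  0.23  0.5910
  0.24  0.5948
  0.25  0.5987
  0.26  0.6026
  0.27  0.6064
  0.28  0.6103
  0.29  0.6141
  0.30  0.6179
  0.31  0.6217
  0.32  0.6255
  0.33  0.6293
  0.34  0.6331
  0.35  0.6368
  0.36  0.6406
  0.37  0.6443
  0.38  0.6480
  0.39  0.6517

σ√T = 0.36·√1.25 = 0.4025
d₁ = [ln(140/148) + (0.089 + 0.36²/2)·1.25] / 0.4025 = [-0.0556 + 0.1922] / 0.4025 = 0.3396 which rounds to 0.34
d₂ = d₁ − σ√T = 0.3396 − 0.4025 = -0.0629 which rounds to -0.06
exp(−rT) = exp(−0.089·1.25) = 0.8947
C = 140·N(0.34) − 148·0.8947·N(-0.06) = 140·0.6331 − 148·0.8947·0.4761 = 88.6340 − 63.0431 = 25.5909

$25.59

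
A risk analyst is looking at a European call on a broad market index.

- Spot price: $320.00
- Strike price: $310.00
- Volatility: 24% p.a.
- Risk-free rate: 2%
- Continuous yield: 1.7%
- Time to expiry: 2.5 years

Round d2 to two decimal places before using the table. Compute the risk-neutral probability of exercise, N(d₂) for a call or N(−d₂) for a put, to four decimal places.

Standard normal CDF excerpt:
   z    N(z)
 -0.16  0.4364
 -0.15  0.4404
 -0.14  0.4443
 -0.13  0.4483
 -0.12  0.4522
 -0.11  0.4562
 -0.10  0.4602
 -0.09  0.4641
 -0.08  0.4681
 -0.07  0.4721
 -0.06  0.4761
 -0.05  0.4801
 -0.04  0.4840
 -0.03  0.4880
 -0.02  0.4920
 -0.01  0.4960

0.4641

T = 2.5;  σ√T = 0.3795
d₁ = [ln(320/310) + (0.02 − 0.017 + 0.24²/2)·2.5] / 0.3795 = [0.0317 + 0.0795] / 0.3795 = 0.2932 ≈ 0.29
d₂ = d₁ − σ√T = 0.2932 − 0.3795 = -0.0863 ≈ -0.09
Risk-neutral Pr[S_T > K] = N(d₂) = N(-0.09) = 0.4641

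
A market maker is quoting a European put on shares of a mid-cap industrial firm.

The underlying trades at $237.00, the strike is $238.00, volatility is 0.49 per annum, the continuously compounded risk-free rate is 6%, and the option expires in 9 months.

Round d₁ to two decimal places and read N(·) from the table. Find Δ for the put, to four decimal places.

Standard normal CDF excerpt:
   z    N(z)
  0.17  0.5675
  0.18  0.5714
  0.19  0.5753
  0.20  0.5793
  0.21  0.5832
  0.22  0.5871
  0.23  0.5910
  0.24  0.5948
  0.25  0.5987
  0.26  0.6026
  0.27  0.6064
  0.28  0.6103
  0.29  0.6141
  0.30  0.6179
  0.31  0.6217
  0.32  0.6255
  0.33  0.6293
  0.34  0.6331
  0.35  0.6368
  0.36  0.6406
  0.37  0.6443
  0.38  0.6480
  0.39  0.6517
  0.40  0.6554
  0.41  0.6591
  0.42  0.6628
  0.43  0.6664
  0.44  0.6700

σ√T = 0.49·√0.75 = 0.4244
d₁ = [ln(237/238) + (0.06 + 0.49²/2)·0.75] / 0.4244 = [-0.0042 + 0.1350] / 0.4244 = 0.3083 ⇒ 0.31
N(d₁) = N(0.31) = 0.6217
Δ_put = N(d₁) − 1 = 0.6217 − 1 = -0.3783

-0.3783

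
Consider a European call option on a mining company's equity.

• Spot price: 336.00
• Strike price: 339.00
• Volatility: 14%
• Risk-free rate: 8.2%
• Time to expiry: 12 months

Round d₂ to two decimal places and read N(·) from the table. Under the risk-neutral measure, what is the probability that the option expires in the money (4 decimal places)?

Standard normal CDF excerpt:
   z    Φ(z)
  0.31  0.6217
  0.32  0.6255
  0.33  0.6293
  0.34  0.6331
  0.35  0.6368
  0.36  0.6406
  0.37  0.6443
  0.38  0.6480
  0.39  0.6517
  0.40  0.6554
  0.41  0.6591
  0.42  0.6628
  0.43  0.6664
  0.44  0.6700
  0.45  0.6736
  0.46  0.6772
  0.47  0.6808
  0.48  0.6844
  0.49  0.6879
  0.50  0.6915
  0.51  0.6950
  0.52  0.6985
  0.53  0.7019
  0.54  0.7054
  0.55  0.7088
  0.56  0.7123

0.6736

σ√T = 0.14·√1 = 0.1400
d₁ = [ln(336/339) + (0.082 + ½·0.14²)·1] / (σ√T) = (-0.0089 + 0.0918) / 0.1400 = 0.5922 ⇒ 0.59
d₂ = 0.5922 − 0.1400 = 0.4522 ⇒ 0.45
Pr(exercise) under Q = N(d₂) = 0.6736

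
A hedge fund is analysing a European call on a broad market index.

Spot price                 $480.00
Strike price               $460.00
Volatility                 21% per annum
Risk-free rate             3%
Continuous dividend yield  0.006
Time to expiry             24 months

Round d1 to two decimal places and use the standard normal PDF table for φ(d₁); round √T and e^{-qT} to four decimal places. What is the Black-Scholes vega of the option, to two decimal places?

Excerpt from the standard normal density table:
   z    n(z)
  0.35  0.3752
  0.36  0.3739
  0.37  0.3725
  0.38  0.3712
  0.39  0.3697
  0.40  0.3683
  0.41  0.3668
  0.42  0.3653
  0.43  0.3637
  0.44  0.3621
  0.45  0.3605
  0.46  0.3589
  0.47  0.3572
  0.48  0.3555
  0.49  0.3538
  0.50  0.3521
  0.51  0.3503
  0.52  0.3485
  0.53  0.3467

241.80

T = 2;  σ√T = 0.2970
d₁ = [ln(480/460) + (0.03 − 0.006 + 0.21²/2)·2] / 0.2970 = [0.0426 + 0.0921] / 0.2970 = 0.4534 ≈ 0.45
√T = √2 = 1.4142
φ(d₁) = φ(0.45) = 0.3605
exp(−qT) = exp(−0.006·2) = 0.9881
vega = S·exp(−qT)·φ(d₁)·√T = 480·0.9881·0.3605·1.4142 = 241.8011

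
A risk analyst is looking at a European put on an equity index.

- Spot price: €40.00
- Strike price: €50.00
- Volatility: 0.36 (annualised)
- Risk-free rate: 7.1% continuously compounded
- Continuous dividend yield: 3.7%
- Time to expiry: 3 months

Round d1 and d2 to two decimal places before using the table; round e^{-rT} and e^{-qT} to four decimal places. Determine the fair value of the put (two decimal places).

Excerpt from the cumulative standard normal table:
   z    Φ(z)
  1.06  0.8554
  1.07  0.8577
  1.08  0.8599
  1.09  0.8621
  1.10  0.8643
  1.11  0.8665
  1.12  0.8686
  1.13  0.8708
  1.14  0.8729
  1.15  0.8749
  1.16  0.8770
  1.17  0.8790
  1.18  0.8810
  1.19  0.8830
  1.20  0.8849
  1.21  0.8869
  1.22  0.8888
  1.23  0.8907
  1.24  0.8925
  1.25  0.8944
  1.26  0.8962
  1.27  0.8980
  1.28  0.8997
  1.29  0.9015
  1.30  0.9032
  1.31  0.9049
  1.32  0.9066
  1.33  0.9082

€9.94

σ√T = 0.36·√0.25 = 0.1800
d₁ = [ln(40/50) + (0.071 − 0.037 + 0.36²/2)·0.25] / 0.1800 = [-0.2231 + 0.0247] / 0.1800 = -1.1025 ⇒ -1.10
d₂ = d₁ − σ√T = -1.1025 − 0.1800 = -1.2825 ⇒ -1.28
e^(−qT) = e^(−0.037·0.25) = 0.9908;  e^(−rT) = e^(−0.071·0.25) = 0.9824
P = 50·0.9824·N(1.28) − 40·0.9908·N(1.10) = 50·0.9824·0.8997 − 40·0.9908·0.8643 = 44.1933 − 34.2539 = 9.9393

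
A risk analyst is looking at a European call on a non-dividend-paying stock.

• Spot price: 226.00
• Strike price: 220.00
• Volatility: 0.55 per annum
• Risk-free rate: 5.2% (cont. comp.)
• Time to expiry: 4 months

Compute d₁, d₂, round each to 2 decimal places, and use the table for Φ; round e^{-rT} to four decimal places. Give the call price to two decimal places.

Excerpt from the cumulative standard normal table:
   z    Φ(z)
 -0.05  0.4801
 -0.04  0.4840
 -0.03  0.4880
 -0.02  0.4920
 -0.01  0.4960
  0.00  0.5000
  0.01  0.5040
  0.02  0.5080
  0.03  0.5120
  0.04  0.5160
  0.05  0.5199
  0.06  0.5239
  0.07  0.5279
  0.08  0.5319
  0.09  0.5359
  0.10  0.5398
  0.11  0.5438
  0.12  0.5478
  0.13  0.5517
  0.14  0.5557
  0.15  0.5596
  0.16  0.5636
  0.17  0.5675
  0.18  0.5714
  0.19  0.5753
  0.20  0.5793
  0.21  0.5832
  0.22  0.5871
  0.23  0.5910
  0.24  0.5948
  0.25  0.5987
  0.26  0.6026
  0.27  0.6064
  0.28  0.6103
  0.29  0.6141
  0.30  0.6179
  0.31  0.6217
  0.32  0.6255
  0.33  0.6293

T = 0.3333;  σ√T = 0.3175
d₁ = [ln(226/220) + (0.052 + 0.55²/2)·0.3333] / 0.3175 = [0.0269 + 0.0678] / 0.3175 = 0.2981 ⇒ 0.30
d₂ = d₁ − σ√T = 0.2981 − 0.3175 = -0.0194 ⇒ -0.02
exp(−rT) = exp(−0.052·0.3333) = 0.9828
N(d₁) = N(0.30) = 0.6179;  N(d₂) = N(-0.02) = 0.4920
C = 226·0.6179 − 220·0.9828·0.4920 = 139.6454 − 106.3783 = 33.2671

33.27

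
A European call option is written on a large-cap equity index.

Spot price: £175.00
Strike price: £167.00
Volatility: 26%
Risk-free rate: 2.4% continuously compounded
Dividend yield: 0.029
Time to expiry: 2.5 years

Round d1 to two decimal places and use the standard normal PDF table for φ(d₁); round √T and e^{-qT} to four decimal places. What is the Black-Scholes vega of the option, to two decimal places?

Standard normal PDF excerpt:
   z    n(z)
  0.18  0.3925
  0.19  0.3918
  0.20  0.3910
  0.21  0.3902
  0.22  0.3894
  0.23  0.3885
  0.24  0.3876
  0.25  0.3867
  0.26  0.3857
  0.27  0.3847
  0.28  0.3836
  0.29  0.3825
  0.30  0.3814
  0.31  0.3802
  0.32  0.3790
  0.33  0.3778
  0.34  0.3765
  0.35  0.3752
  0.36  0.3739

98.44

σ√T = 0.26 × 1.5811 = 0.4111
d₁ = [ln(175/167) + (0.024 − 0.029 + ½·0.26²)·2.5] / (σ√T) = (0.0468 + 0.0720) / 0.4111 = 0.2890 → 0.29
√T = √2.5 = 1.5811
φ(d₁) = φ(0.29) = 0.3825
e^(−qT) = e^(−0.029·2.5) = 0.9301
vega = S·e^(−qT)·φ(d₁)·√T = 175·0.9301·0.3825·1.5811 = 98.4370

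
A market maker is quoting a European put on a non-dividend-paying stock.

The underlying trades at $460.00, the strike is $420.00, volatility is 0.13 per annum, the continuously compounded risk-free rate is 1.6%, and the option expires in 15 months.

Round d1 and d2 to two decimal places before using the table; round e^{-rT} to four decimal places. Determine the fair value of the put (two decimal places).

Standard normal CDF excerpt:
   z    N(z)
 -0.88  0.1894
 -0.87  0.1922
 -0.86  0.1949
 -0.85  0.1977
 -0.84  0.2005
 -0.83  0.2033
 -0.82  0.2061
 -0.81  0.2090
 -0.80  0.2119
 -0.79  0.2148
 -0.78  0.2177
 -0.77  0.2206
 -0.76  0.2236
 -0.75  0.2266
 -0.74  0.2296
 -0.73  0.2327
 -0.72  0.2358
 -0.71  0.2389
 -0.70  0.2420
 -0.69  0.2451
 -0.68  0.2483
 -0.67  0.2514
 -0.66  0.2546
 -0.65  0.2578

$8.67

T = 1.25;  σ√T = 0.1453
d₁ = [ln(460/420) + (0.016 + 0.13²/2)·1.25] / 0.1453 = [0.0910 + 0.0306] / 0.1453 = 0.8362 ⇒ 0.84
d₂ = d₁ − σ√T = 0.8362 − 0.1453 = 0.6908 ⇒ 0.69
exp(−rT) = exp(−0.016·1.25) = 0.9802
N(−d₂) = N(-0.69) = 0.2451;  N(−d₁) = N(-0.84) = 0.2005
P = 420·0.9802·0.2451 − 460·0.2005 = 100.9037 − 92.2300 = 8.6737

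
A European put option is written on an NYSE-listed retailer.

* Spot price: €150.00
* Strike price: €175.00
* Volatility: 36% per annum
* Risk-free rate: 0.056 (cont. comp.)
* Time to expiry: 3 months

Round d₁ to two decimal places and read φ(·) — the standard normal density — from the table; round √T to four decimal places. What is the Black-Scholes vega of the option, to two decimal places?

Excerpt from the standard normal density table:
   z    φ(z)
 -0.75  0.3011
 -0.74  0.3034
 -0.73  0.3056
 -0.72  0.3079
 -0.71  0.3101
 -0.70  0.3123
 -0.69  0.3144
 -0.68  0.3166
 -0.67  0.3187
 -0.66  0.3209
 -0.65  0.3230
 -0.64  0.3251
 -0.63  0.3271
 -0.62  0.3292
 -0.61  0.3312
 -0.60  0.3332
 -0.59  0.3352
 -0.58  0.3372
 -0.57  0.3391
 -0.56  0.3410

23.58

T = 0.25;  σ√T = 0.1800
ln(S/K) + (r + σ²/2)T = ln(150/175) + (0.056 + 0.36²/2)·0.25 = -0.1542 + 0.0302 = -0.1240
d₁ = -0.1240 / 0.1800 = -0.6886 ≈ -0.69
√T = √0.25 = 0.5000
φ(d₁) = φ(-0.69) = 0.3144
vega = S·φ(d₁)·√T = 150·0.3144·0.5000 = 23.5800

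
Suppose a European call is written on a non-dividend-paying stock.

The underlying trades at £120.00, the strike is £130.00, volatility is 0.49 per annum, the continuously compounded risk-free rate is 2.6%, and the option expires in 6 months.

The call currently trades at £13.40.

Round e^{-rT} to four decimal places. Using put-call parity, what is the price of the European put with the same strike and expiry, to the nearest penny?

£21.72

exp(−rT) = exp(−0.026·0.5) = 0.9871
Put-call parity: C − P = S − K·e^(−rT) = 120 − 130·0.9871 = 120 − 128.3230 = -8.3230
P = C − (C − P) = 13.40 − (-8.3230) = 21.7230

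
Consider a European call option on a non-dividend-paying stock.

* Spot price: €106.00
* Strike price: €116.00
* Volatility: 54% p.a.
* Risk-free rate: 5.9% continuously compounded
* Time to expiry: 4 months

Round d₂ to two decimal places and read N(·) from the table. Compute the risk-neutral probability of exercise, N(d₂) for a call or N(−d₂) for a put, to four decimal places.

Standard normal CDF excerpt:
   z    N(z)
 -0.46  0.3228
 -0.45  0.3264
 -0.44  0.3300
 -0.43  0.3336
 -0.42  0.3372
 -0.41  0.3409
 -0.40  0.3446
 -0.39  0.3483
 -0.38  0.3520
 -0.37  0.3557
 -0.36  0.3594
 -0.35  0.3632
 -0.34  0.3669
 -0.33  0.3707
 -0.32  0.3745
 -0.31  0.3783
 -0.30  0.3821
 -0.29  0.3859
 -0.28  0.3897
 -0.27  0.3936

0.3520

σ√T = 0.54 × 0.5774 = 0.3118
d₁ = [ln(106/116) + (0.059 + ½·0.54²)·0.3333] / (σ√T) = (-0.0902 + 0.0683) / 0.3118 = -0.0702 ≈ -0.07
d₂ = -0.0702 − 0.3118 = -0.3820 ≈ -0.38
Pr(exercise) under Q = N(d₂) = 0.3520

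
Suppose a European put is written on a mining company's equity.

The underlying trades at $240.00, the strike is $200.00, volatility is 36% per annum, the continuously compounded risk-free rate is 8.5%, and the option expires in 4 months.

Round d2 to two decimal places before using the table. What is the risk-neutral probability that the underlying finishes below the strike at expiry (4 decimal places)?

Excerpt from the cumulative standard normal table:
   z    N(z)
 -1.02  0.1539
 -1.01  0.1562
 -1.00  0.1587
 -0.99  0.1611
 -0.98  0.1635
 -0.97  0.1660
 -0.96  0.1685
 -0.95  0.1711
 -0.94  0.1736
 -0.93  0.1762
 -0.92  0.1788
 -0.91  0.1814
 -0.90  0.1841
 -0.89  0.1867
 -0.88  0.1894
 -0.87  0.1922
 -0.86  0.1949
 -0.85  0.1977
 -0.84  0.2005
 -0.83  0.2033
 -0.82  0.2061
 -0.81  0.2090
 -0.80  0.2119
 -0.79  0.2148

0.1814

σ√T = 0.36·√0.3333 = 0.2078
ln(S/K) + (r + σ²/2)T = ln(240/200) + (0.085 + 0.36²/2)·0.3333 = 0.1823 + 0.0499 = 0.2323
d₁ = 0.2323 / 0.2078 = 1.1174 ⇒ 1.12
d₂ = d₁ − σ√T = 1.1174 − 0.2078 = 0.9096 ⇒ 0.91
Risk-neutral Pr[S_T < K] = N(−d₂) = N(-0.91) = 0.1814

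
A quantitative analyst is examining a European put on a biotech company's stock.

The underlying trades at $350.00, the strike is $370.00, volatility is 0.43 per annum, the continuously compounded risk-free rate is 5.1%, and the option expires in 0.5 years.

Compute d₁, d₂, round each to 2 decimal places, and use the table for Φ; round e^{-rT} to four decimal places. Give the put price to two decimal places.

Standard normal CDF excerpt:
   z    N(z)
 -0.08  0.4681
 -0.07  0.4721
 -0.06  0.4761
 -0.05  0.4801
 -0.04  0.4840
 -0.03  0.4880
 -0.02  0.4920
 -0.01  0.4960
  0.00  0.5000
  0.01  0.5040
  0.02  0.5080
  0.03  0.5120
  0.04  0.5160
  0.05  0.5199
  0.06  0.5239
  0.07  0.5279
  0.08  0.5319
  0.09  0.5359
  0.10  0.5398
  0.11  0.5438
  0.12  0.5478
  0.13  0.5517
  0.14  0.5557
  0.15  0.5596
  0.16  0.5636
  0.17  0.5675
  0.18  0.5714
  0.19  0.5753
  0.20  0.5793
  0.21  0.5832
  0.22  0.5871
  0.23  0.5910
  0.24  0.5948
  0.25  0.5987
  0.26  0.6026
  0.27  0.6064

$47.90

σ√T = 0.43 × 0.7071 = 0.3041
ln(S/K) + (r + σ²/2)T = ln(350/370) + (0.051 + 0.43²/2)·0.5 = -0.0556 + 0.0717 = 0.0162
d₁ = 0.0162 / 0.3041 = 0.0531 ⇒ 0.05
d₂ = d₁ − σ√T = 0.0531 − 0.3041 = -0.2509 ⇒ -0.25
e^(−rT) = e^(−0.051·0.5) = 0.9748
P = 370·0.9748·N(0.25) − 350·N(-0.05) = 370·0.9748·0.5987 − 350·0.4801 = 215.9367 − 168.0350 = 47.9017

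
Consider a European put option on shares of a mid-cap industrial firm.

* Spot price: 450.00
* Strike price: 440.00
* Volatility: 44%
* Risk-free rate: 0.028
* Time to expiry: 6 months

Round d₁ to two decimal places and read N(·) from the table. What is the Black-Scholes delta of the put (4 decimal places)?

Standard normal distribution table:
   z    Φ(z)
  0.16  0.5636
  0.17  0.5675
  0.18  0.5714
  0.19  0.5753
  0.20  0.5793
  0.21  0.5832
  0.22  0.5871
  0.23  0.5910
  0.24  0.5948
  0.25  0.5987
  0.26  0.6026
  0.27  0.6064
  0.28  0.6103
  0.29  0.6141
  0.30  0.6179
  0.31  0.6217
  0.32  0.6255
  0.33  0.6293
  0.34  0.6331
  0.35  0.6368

-0.3936

T = 0.5;  σ√T = 0.3111
ln(S/K) + (r + σ²/2)T = ln(450/440) + (0.028 + 0.44²/2)·0.5 = 0.0225 + 0.0624 = 0.0849
d₁ = 0.0849 / 0.3111 = 0.2728 → 0.27
N(d₁) = N(0.27) = 0.6064
Δ_put = N(d₁) − 1 = 0.6064 − 1 = -0.3936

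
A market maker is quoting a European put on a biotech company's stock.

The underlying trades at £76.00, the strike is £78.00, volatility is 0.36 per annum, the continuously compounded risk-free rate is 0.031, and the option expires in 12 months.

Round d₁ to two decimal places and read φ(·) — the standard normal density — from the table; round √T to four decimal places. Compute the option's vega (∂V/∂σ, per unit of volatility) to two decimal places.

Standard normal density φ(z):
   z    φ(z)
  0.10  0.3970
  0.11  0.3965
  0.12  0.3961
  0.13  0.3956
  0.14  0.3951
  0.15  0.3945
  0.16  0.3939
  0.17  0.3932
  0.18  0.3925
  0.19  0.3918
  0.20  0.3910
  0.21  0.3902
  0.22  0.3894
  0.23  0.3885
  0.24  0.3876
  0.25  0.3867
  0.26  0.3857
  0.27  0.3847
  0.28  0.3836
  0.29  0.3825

σ√T = 0.36 × 1.0000 = 0.3600
d₁ = [ln(76/78) + (0.031 + 0.36²/2)·1] / 0.3600 = [-0.0260 + 0.0958] / 0.3600 = 0.1940 ⇒ 0.19
√T = √1 = 1.0000
φ(d₁) = φ(0.19) = 0.3918
vega = S·φ(d₁)·√T = 76·0.3918·1.0000 = 29.7768

29.78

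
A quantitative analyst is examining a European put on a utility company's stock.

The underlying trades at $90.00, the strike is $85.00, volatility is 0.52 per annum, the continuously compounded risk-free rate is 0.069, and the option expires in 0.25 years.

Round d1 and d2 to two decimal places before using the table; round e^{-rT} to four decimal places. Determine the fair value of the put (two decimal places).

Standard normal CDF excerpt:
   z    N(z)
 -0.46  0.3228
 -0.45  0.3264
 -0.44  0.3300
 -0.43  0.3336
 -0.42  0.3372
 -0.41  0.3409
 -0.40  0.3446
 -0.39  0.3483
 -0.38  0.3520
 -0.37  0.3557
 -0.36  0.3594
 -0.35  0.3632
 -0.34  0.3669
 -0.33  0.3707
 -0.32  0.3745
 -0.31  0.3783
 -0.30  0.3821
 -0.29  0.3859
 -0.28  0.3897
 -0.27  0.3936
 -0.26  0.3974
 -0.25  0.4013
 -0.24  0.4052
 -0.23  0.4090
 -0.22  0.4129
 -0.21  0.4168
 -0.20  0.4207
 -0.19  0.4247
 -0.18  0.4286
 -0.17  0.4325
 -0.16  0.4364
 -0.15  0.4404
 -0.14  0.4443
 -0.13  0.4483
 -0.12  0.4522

$6.11

σ√T = 0.52·√0.25 = 0.2600
d₁ = [ln(90/85) + (0.069 + 0.52²/2)·0.25] / 0.2600 = [0.0572 + 0.0511] / 0.2600 = 0.4162 which rounds to 0.42
d₂ = d₁ − σ√T = 0.4162 − 0.2600 = 0.1562 which rounds to 0.16
e^(−rT) = e^(−0.069·0.25) = 0.9829
N(−d₂) = N(-0.16) = 0.4364;  N(−d₁) = N(-0.42) = 0.3372
P = 85·0.9829·0.4364 − 90·0.3372 = 36.4597 − 30.3480 = 6.1117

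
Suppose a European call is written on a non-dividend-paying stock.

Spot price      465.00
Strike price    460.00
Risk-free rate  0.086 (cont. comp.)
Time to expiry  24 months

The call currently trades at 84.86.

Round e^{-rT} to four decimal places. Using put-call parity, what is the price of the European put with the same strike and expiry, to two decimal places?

e^(−rT) = e^(−0.086·2) = 0.8420
Put-call parity: C − P = S − K·e^(−rT) = 465 − 460·0.8420 = 465 − 387.3200 = 77.6800
P = C − (C − P) = 84.86 − (77.6800) = 7.1800

7.18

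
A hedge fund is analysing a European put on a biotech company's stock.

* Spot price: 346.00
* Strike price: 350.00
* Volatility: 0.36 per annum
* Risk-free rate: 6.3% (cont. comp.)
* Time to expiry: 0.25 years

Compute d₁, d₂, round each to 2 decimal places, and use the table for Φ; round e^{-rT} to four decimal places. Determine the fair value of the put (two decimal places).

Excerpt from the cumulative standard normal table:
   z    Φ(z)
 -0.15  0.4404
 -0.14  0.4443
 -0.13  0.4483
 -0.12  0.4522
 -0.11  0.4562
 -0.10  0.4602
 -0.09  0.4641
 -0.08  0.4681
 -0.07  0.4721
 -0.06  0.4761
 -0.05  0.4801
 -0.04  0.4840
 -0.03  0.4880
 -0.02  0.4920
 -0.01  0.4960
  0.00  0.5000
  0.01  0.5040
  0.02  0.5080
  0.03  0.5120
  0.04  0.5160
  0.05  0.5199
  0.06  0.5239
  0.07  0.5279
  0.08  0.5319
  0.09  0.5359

24.04

σ√T = 0.36 × 0.5000 = 0.1800
d₁ = [ln(346/350) + (0.063 + ½·0.36²)·0.25] / (σ√T) = (-0.0115 + 0.0319) / 0.1800 = 0.1136 ≈ 0.11
d₂ = 0.1136 − 0.1800 = -0.0664 ≈ -0.07
exp(−rT) = exp(−0.063·0.25) = 0.9844
N(−d₂) = N(0.07) = 0.5279;  N(−d₁) = N(-0.11) = 0.4562
P = 350·0.9844·0.5279 − 346·0.4562 = 181.8827 − 157.8452 = 24.0375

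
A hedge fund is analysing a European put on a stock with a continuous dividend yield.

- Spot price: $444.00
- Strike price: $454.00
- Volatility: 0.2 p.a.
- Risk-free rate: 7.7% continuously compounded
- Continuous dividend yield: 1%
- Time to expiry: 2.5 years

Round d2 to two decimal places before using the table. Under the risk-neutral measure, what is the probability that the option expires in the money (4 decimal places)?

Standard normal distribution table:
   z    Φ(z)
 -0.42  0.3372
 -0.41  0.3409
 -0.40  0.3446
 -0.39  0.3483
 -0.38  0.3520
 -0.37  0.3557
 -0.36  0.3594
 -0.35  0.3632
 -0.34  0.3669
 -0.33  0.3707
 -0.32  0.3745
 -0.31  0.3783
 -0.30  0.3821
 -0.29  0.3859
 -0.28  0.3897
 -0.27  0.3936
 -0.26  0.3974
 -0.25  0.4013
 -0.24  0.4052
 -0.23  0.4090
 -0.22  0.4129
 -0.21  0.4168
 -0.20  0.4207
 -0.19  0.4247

T = 2.5;  σ√T = 0.3162
d₁ = [ln(444/454) + (0.077 − 0.01 + ½·0.2²)·2.5] / (σ√T) = (-0.0223 + 0.2175) / 0.3162 = 0.6174 ⇒ 0.62
d₂ = 0.6174 − 0.3162 = 0.3011 ⇒ 0.30
Risk-neutral Pr[S_T < K] = N(−d₂) = N(-0.30) = 0.3821

0.3821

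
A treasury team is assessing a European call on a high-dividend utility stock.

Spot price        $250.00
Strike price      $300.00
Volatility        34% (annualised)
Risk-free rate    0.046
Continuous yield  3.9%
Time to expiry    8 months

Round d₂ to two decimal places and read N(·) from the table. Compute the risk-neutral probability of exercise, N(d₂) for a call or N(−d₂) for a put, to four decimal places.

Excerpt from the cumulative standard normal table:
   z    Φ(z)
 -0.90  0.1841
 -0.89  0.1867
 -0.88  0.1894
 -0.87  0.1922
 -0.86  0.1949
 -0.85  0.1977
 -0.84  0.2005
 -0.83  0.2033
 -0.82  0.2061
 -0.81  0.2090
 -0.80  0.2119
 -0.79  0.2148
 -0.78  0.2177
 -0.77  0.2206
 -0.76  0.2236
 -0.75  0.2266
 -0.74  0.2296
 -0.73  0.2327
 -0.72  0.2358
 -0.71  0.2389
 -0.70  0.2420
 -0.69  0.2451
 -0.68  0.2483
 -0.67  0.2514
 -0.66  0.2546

σ√T = 0.34 × 0.8165 = 0.2776
d₁ = [ln(250/300) + (0.046 − 0.039 + ½·0.34²)·0.6667] / (σ√T) = (-0.1823 + 0.0432) / 0.2776 = -0.5011 ⇒ -0.50
d₂ = -0.5011 − 0.2776 = -0.7788 ⇒ -0.78
Risk-neutral Pr[S_T > K] = N(d₂) = N(-0.78) = 0.2177

0.2177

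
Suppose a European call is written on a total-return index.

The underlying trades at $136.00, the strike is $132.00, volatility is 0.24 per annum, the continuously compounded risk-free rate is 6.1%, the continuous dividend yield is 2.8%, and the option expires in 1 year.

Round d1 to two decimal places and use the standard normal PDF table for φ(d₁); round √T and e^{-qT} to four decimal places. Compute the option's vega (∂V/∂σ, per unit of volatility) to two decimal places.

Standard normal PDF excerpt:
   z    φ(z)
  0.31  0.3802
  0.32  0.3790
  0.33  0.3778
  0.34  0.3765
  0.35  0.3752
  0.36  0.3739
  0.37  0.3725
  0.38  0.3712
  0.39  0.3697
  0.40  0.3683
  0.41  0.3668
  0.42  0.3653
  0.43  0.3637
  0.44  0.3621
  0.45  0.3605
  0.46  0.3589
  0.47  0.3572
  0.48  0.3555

49.09

σ√T = 0.24 × 1.0000 = 0.2400
d₁ = [ln(136/132) + (0.061 − 0.028 + 0.24²/2)·1] / 0.2400 = [0.0299 + 0.0618] / 0.2400 = 0.3819 ⇒ 0.38
√T = √1 = 1.0000
φ(d₁) = φ(0.38) = 0.3712
exp(−qT) = exp(−0.028·1) = 0.9724
vega = S·exp(−qT)·φ(d₁)·√T = 136·0.9724·0.3712·1.0000 = 49.0899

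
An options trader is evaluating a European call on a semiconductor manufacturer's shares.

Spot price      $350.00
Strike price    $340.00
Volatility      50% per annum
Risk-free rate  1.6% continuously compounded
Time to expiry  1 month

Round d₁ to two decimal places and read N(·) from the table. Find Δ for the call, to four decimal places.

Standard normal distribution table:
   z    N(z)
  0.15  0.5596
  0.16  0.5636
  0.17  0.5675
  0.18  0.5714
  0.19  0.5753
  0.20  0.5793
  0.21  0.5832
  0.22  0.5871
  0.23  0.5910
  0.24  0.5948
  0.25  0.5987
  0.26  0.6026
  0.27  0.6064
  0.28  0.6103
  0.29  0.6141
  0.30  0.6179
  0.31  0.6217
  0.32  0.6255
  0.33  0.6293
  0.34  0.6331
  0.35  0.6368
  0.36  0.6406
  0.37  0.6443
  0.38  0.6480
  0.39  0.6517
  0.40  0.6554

σ√T = 0.5 × 0.2887 = 0.1443
d₁ = [ln(350/340) + (0.016 + 0.5²/2)·0.08333] / 0.1443 = [0.0290 + 0.0118] / 0.1443 = 0.2822 which rounds to 0.28
N(d₁) = N(0.28) = 0.6103
Δ_call = N(d₁) = 0.6103

0.6103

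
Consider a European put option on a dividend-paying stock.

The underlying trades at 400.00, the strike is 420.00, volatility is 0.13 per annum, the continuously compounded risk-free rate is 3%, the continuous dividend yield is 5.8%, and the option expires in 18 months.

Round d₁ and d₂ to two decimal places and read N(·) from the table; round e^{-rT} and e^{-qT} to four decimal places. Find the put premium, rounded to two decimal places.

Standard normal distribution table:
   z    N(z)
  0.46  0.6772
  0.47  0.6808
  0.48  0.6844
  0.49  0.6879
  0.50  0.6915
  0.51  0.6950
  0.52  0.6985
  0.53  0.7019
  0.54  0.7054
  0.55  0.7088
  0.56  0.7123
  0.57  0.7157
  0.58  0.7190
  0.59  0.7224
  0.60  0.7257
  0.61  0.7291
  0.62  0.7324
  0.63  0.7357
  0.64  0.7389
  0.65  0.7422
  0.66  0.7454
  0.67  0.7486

45.77

σ√T = 0.13 × 1.2247 = 0.1592
d₁ = [ln(400/420) + (0.03 − 0.058 + 0.13²/2)·1.5] / 0.1592 = [-0.0488 − 0.0293] / 0.1592 = -0.4906 ⇒ -0.49
d₂ = d₁ − σ√T = -0.4906 − 0.1592 = -0.6498 ⇒ -0.65
e^(−qT) = e^(−0.058·1.5) = 0.9167;  e^(−rT) = e^(−0.03·1.5) = 0.9560
N(−d₂) = N(0.65) = 0.7422;  N(−d₁) = N(0.49) = 0.6879
P = 420·0.9560·0.7422 − 400·0.9167·0.6879 = 298.0081 − 252.2392 = 45.7690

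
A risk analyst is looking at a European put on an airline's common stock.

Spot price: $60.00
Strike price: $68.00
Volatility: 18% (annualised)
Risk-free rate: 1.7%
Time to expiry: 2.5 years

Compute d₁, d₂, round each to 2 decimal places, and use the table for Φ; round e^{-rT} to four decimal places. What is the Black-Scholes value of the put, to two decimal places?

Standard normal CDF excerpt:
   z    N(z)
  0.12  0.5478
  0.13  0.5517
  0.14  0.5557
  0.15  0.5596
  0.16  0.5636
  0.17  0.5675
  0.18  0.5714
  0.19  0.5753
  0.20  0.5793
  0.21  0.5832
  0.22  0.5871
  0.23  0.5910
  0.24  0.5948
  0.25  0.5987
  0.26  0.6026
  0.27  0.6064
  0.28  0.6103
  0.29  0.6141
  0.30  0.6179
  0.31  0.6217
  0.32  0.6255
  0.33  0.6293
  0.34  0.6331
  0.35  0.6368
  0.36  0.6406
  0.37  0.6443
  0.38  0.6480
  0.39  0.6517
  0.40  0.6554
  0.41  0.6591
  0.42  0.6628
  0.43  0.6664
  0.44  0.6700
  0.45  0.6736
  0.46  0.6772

σ√T = 0.18 × 1.5811 = 0.2846
d₁ = [ln(60/68) + (0.017 + 0.18²/2)·2.5] / 0.2846 = [-0.1252 + 0.0830] / 0.2846 = -0.1481 ≈ -0.15
d₂ = d₁ − σ√T = -0.1481 − 0.2846 = -0.4328 ≈ -0.43
e^(−rT) = e^(−0.017·2.5) = 0.9584
N(−d₂) = N(0.43) = 0.6664;  N(−d₁) = N(0.15) = 0.5596
P = 68·0.9584·0.6664 − 60·0.5596 = 43.4301 − 33.5760 = 9.8541

$9.85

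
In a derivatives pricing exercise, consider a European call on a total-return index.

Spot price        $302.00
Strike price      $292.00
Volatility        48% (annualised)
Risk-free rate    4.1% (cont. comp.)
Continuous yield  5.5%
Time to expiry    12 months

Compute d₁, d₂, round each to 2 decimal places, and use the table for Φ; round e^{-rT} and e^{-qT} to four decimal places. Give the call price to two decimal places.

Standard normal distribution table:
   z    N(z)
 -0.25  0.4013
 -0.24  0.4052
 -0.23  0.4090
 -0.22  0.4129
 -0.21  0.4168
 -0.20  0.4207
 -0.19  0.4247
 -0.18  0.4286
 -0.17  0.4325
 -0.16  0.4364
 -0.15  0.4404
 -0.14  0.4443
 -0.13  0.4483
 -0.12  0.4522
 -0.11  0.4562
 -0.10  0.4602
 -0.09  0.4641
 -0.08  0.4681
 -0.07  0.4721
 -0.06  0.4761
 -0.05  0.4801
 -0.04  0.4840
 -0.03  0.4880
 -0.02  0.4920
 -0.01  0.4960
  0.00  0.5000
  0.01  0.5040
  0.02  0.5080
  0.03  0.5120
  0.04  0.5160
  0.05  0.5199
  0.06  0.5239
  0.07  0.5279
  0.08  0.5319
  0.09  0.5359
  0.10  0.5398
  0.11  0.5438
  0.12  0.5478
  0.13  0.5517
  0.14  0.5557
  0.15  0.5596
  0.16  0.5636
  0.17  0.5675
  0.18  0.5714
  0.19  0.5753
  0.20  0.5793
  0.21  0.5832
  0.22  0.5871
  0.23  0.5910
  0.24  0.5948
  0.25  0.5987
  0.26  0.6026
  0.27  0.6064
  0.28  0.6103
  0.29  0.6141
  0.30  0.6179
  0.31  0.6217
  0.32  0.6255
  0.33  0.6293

T = 1;  σ√T = 0.4800
ln(S/K) + (r − q + σ²/2)T = ln(302/292) + (0.041 − 0.055 + 0.48²/2)·1 = 0.0337 + 0.1012 = 0.1349
d₁ = 0.1349 / 0.4800 = 0.2810 ⇒ 0.28
d₂ = d₁ − σ√T = 0.2810 − 0.4800 = -0.1990 ⇒ -0.20
e^(−qT) = e^(−0.055·1) = 0.9465;  e^(−rT) = e^(−0.041·1) = 0.9598
C = 302·0.9465·N(0.28) − 292·0.9598·N(-0.20) = 302·0.9465·0.6103 − 292·0.9598·0.4207 = 174.4500 − 117.9061 = 56.5439

$56.54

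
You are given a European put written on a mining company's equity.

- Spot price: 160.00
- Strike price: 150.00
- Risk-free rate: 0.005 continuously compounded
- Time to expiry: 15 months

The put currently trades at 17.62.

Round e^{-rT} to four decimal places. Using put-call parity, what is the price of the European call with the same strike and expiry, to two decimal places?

e^(−rT) = e^(−0.005·1.25) = 0.9938
Put-call parity: C − P = S − K·e^(−rT) = 160 − 150·0.9938 = 160 − 149.0700 = 10.9300
C = P + (C − P) = 17.62 + (10.9300) = 28.5500

28.55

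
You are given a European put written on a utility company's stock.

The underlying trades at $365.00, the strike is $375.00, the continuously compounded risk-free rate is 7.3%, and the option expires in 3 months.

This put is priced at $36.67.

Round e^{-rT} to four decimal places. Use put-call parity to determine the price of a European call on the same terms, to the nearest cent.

e^(−rT) = e^(−0.073·0.25) = 0.9819
Put-call parity: C − P = S − K·e^(−rT) = 365 − 375·0.9819 = 365 − 368.2125 = -3.2125
C = P + (C − P) = 36.67 + (-3.2125) = 33.4575

$33.46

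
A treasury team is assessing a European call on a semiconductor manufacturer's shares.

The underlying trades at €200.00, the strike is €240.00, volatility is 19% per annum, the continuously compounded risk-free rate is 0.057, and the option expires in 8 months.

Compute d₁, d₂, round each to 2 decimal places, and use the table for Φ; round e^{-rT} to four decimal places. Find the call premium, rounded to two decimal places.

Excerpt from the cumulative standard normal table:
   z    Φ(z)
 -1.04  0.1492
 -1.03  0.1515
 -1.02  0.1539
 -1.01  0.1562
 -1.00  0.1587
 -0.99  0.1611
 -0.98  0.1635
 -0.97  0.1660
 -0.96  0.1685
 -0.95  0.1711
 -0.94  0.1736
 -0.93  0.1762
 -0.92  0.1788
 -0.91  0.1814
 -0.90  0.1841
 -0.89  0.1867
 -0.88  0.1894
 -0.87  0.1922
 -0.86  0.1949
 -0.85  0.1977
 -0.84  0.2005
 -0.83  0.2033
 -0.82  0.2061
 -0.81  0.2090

€3.45

σ√T = 0.19·√0.6667 = 0.1551
d₁ = [ln(200/240) + (0.057 + ½·0.19²)·0.6667] / (σ√T) = (-0.1823 + 0.0500) / 0.1551 = -0.8527 ≈ -0.85
d₂ = -0.8527 − 0.1551 = -1.0079 ≈ -1.01
e^(−rT) = e^(−0.057·0.6667) = 0.9627
N(d₁) = N(-0.85) = 0.1977;  N(d₂) = N(-1.01) = 0.1562
C = 200·0.1977 − 240·0.9627·0.1562 = 39.5400 − 36.0897 = 3.4503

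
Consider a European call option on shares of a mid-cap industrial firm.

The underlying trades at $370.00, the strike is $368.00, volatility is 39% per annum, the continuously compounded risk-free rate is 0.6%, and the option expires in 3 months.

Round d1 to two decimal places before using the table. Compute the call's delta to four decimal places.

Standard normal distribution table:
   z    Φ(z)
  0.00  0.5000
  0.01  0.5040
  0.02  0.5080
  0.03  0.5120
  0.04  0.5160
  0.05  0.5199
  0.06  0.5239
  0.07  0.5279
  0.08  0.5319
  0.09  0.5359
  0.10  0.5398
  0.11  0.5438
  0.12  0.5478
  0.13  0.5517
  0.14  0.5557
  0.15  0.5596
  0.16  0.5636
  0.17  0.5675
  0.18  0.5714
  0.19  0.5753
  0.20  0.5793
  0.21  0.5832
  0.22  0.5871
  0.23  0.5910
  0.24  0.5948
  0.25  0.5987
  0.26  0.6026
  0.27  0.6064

σ√T = 0.39·√0.25 = 0.1950
d₁ = [ln(370/368) + (0.006 + 0.39²/2)·0.25] / 0.1950 = [0.0054 + 0.0205] / 0.1950 = 0.1330 → 0.13
N(d₁) = N(0.13) = 0.5517
Δ_call = N(d₁) = 0.5517

0.5517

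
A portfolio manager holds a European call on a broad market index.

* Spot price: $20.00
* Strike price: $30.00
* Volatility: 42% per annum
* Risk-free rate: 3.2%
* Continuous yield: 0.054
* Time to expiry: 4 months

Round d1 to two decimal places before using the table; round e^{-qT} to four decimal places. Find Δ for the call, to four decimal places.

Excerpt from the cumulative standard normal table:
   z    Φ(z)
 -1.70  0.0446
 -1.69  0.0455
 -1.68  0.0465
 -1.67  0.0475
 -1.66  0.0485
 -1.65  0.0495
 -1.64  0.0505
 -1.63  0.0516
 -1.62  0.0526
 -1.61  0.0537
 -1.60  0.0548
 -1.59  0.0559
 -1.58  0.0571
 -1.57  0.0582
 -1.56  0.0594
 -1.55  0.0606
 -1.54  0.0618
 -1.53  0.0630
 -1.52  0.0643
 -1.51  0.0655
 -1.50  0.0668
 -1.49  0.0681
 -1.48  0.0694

σ√T = 0.42·√0.3333 = 0.2425
ln(S/K) + (r − q + σ²/2)T = ln(20/30) + (0.032 − 0.054 + 0.42²/2)·0.3333 = -0.4055 + 0.0221 = -0.3834
d₁ = -0.3834 / 0.2425 = -1.5811 ⇒ -1.58
N(d₁) = N(-1.58) = 0.0571
Δ_call = e^(−qT)·N(d₁) = 0.9822·0.0571 = 0.0561

0.0561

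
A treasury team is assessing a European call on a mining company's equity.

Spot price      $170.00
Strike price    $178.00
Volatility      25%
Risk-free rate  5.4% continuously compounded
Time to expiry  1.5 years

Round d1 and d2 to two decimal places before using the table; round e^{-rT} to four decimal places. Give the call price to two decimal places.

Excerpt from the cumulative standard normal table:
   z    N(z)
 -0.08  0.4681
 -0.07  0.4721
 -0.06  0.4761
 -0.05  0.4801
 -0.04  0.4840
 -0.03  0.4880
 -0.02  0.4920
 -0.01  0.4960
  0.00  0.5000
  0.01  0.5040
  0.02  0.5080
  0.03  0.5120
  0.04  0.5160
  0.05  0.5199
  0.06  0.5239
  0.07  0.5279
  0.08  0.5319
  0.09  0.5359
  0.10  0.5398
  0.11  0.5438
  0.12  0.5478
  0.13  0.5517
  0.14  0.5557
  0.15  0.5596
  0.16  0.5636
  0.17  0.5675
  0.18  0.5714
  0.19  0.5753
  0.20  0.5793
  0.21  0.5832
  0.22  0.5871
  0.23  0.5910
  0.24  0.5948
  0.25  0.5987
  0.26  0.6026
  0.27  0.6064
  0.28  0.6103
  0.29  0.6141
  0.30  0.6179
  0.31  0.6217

$23.64

σ√T = 0.25 × 1.2247 = 0.3062
ln(S/K) + (r + σ²/2)T = ln(170/178) + (0.054 + 0.25²/2)·1.5 = -0.0460 + 0.1279 = 0.0819
d₁ = 0.0819 / 0.3062 = 0.2675 ≈ 0.27
d₂ = d₁ − σ√T = 0.2675 − 0.3062 = -0.0387 ≈ -0.04
e^(−rT) = e^(−0.054·1.5) = 0.9222
C = 170·N(0.27) − 178·0.9222·N(-0.04) = 170·0.6064 − 178·0.9222·0.4840 = 103.0880 − 79.4494 = 23.6386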